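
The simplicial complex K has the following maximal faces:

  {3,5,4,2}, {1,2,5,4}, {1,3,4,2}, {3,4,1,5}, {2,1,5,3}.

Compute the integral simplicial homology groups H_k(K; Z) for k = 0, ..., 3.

Fix the vertex order 1 < 2 < 3 < 4 < 5 and write every simplex with vertices in increasing order. Then dim K = 3 and the simplices of K are:

  0-simplices (5): [1], [2], [3], [4], [5]
  1-simplices (10): [1,2], [1,3], [1,4], [1,5], [2,3], [2,4], [2,5], [3,4], [3,5], [4,5]
  2-simplices (10): [1,2,3], [1,2,4], [1,2,5], [1,3,4], [1,3,5], [1,4,5], [2,3,4], [2,3,5], [2,4,5], [3,4,5]
  3-simplices (5): [1,2,3,4], [1,2,3,5], [1,2,4,5], [1,3,4,5], [2,3,4,5]

giving chain groups C_0 ≅ Z^5, C_1 ≅ Z^10, C_2 ≅ Z^10, C_3 ≅ Z^5.

Boundary ∂_1: C_1 → C_0 maps an edge to its endpoints' difference, ∂[p,q] = q − p. For instance
  ∂[3,5] = [5] − [3].
The 5×10 boundary matrix has rank 4 and Smith normal form diag(1,1,1,1).

Boundary ∂_2: C_2 → C_1 acts by ∂[p,q,r] = [q,r] − [p,r] + [p,q]. For instance
  ∂[1,3,5] = [3,5] − [1,5] + [1,3],
  ∂[2,3,4] = [3,4] − [2,4] + [2,3].
This gives a 10×10 integer matrix of rank 6; reducing to Smith normal form yields diagonal entries (1,1,1,1,1,1).

∂_3: C_3 → C_2 sends each 3-simplex σ to the alternating sum Σ_i (−1)^i (σ with its i-th vertex removed). For instance
  ∂[1,2,4,5] = [2,4,5] − [1,4,5] + [1,2,5] − [1,2,4],
  ∂[1,2,3,5] = [2,3,5] − [1,3,5] + [1,2,5] − [1,2,3].
As a 10×5 matrix over Z this has rank 4, with invariant factors (1,1,1,1).

Now H_k = ker ∂_k / im ∂_{k+1}, so:

  H_0: rank C_0 − rank ∂_1 = 5 − 4 = 1, and the invariant factors of ∂_1 are all 1, so H_0 ≅ Z.
  H_1: rank ker ∂_1 − rank ∂_2 = (10 − 4) − 6 = 0, and the invariant factors of ∂_2 are all 1, so H_1 ≅ 0.
  H_2: rank ker ∂_2 − rank ∂_3 = (10 − 6) − 4 = 0, and the invariant factors of ∂_3 are all 1, so H_2 ≅ 0.
  H_3: rank ker ∂_3 − rank ∂_4 = (5 − 4) − 0 = 1, and there is no ∂_4, so H_3 ≅ Z.

H_0 ≅ Z,  H_1 = 0,  H_2 = 0,  H_3 ≅ Z.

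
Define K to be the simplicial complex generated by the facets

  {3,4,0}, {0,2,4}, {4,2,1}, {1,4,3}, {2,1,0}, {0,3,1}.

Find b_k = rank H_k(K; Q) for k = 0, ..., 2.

Order the vertices as 0 < 1 < 2 < 3 < 4. Listing each simplex with vertices in this order, K has dimension 2 with simplices:

  0-simplices (5): [0], [1], [2], [3], [4]
  1-simplices (9): [0,1], [0,2], [0,3], [0,4], [1,2], [1,3], [1,4], [2,4], [3,4]
  2-simplices (6): [0,1,2], [0,1,3], [0,2,4], [0,3,4], [1,2,4], [1,3,4]

giving chain groups C_0 ≅ Z^5, C_1 ≅ Z^9, C_2 ≅ Z^6.

The boundary map ∂_1: C_1 → C_0 maps an edge to its endpoints' difference, ∂[p,q] = q − p.
The 5×9 boundary matrix has rank 4 and Smith normal form diag(1,1,1,1).

Boundary ∂_2: C_2 → C_1 acts by ∂[p,q,r] = [q,r] − [p,r] + [p,q]. For instance
  ∂[0,2,4] = [2,4] − [0,4] + [0,2],
  ∂[0,1,2] = [1,2] − [0,2] + [0,1].
As a 9×6 matrix over Z this has rank 5, with invariant factors (1,1,1,1,1).

Computing H_k = (kernel of ∂_k) / (image of ∂_{k+1}):

  H_0: rank C_0 − rank ∂_1 = 5 − 4 = 1, and the invariant factors of ∂_1 are all 1, so H_0 ≅ Z.
  H_1: rank ker ∂_1 − rank ∂_2 = (9 − 4) − 5 = 0, and the invariant factors of ∂_2 are all 1, so H_1 ≅ 0.
  H_2: rank ker ∂_2 − rank ∂_3 = (6 − 5) − 0 = 1, and there is no ∂_3, so H_2 ≅ Z.

As a check, the Euler characteristic is 5 − 9 + 6 = 2, which agrees with 1 − 0 + 1 = 2.

Hence the Betti numbers are b_0 = 1, b_1 = 0, b_2 = 1.

b_0 = 1, b_1 = 0, b_2 = 1.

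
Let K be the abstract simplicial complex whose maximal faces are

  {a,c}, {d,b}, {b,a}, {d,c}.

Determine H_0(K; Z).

H_0 = Z.

We work with the vertex ordering a < b < c < d. The simplices of K, each written with vertices in increasing order, are:

  0-simplices (4): a, b, c, d
  1-simplices (4): ab, ac, bd, cd

giving chain groups C_0 ≅ Z^4, C_1 ≅ Z^4.

∂_1: C_1 → C_0 is given by ∂[p,q] = [q] − [p]. For instance
  ∂cd = d − c.
The resulting 4×4 matrix has rank 3, and its Smith normal form has invariant factors (1,1,1).

Reading off H_k = ker ∂_k / im ∂_{k+1}:

  H_0: rank C_0 − rank ∂_1 = 4 − 3 = 1, and the invariant factors of ∂_1 are all 1, so H_0 = Z.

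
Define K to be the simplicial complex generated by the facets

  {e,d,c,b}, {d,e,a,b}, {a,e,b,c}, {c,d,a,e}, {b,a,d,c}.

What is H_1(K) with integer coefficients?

Fix the vertex order a < b < c < d < e and write every simplex with vertices in increasing order. Then dim K = 3 and the simplices of K are:

  0-simplices (5): a, b, c, d, e
  1-simplices (10): ab, ac, ad, ae, bc, bd, be, cd, ce, de
  2-simplices (10): abc, abd, abe, acd, ace, ade, bcd, bce, bde, cde
  3-simplices (5): abcd, abce, abde, acde, bcde

Hence C_0 ≅ Z^5, C_1 ≅ Z^10, C_2 ≅ Z^10, C_3 ≅ Z^5.

The boundary map ∂_1: C_1 → C_0 is given by ∂[p,q] = [q] − [p]. For instance
  ∂ce = e − c.
This gives a 5×10 integer matrix of rank 4; reducing to Smith normal form yields diagonal entries (1,1,1,1).

∂_2: C_2 → C_1 maps a triangle to the signed sum of its edges. For instance
  ∂bce = ce − be + bc,
  ∂abc = bc − ac + ab.
The resulting 10×10 matrix has rank 6, and its Smith normal form has invariant factors (1,1,1,1,1,1).

∂_3: C_3 → C_2 sends each 3-simplex σ to the alternating sum Σ_i (−1)^i (σ with its i-th vertex removed). For instance
  ∂acde = cde − ade + ace − acd,
  ∂bcde = cde − bde + bce − bcd.
This gives a 10×5 integer matrix of rank 4; reducing to Smith normal form yields diagonal entries (1,1,1,1).

From H_k ≅ ker(∂_k) / im(∂_{k+1}) we obtain:

  H_1: rank ker ∂_1 − rank ∂_2 = (10 − 4) − 6 = 0, and the invariant factors of ∂_2 are all 1, so H_1 ≅ 0.

H_1 ≅ 0.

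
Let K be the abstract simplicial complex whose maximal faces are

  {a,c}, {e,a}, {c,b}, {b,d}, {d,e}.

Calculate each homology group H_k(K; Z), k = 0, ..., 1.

H_0 = Z,  H_1 = Z.

Order the vertices as a < b < c < d < e. Listing each simplex with vertices in this order, K has dimension 1 with simplices:

  0-simplices (5): a, b, c, d, e
  1-simplices (5): ac, ae, bc, bd, de

Hence C_0 ≅ Z^5, C_1 ≅ Z^5.

Boundary ∂_1: C_1 → C_0 sends each edge [p,q] (with p < q) to q − p.
This gives a 5×5 integer matrix of rank 4; reducing to Smith normal form yields diagonal entries (1,1,1,1).

From H_k ≅ ker(∂_k) / im(∂_{k+1}) we obtain:

  H_0: rank C_0 − rank ∂_1 = 5 − 4 = 1, and the invariant factors of ∂_1 are all 1, so H_0 ≅ Z.
  H_1: rank ker ∂_1 − rank ∂_2 = (5 − 4) − 0 = 1, and there is no ∂_2, so H_1 ≅ Z.

As a check, the Euler characteristic is 5 − 5 = 0, which agrees with 1 − 1 = 0.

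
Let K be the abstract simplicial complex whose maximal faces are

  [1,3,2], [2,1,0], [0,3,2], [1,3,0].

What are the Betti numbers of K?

b_0 = 1, b_1 = 0, b_2 = 1.

K has 4 vertices, 6 edges, 4 triangles.
rank ∂_0 = 0, rank ∂_1 = 3 ⇒ b_0 = 4 − 0 − 3 = 1; all invariant factors of ∂_1 are 1 so no torsion. So H_0 ≅ Z.
rank ∂_1 = 3, rank ∂_2 = 3 ⇒ b_1 = 6 − 3 − 3 = 0; all invariant factors of ∂_2 are 1 so no torsion. So H_1 ≅ 0.
rank ∂_2 = 3, rank ∂_3 = 0 ⇒ b_2 = 4 − 3 − 0 = 1. So H_2 ≅ Z.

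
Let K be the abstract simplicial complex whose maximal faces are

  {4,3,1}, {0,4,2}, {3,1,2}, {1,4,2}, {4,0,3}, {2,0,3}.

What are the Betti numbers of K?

Order the vertices as 0 < 1 < 2 < 3 < 4. Listing each simplex with vertices in this order, K has dimension 2 with simplices:

  0-simplices (5): [0], [1], [2], [3], [4]
  1-simplices (9): [0,2], [0,3], [0,4], [1,2], [1,3], [1,4], [2,3], [2,4], [3,4]
  2-simplices (6): [0,2,3], [0,2,4], [0,3,4], [1,2,3], [1,2,4], [1,3,4]

so the chain groups are C_0 ≅ Z^5, C_1 ≅ Z^9, C_2 ≅ Z^6.

Boundary ∂_1: C_1 → C_0 sends each edge [p,q] (with p < q) to q − p.
As a 5×9 matrix over Z this has rank 4, with invariant factors (1,1,1,1).

Boundary ∂_2: C_2 → C_1 acts by ∂[p,q,r] = [q,r] − [p,r] + [p,q]. For instance
  ∂[1,3,4] = [3,4] − [1,4] + [1,3],
  ∂[1,2,4] = [2,4] − [1,4] + [1,2].
This gives a 9×6 integer matrix of rank 5; reducing to Smith normal form yields diagonal entries (1,1,1,1,1).

Now H_k = ker ∂_k / im ∂_{k+1}, so:

  H_0: rank C_0 − rank ∂_1 = 5 − 4 = 1, and the invariant factors of ∂_1 are all 1, so H_0 = Z.
  H_1: rank ker ∂_1 − rank ∂_2 = (9 − 4) − 5 = 0, and the invariant factors of ∂_2 are all 1, so H_1 = 0.
  H_2: rank ker ∂_2 − rank ∂_3 = (6 − 5) − 0 = 1, and there is no ∂_3, so H_2 = Z.

As a check, the Euler characteristic is 5 − 9 + 6 = 2, which agrees with 1 − 0 + 1 = 2.

Hence the Betti numbers are b_0 = 1, b_1 = 0, b_2 = 1.

b_0 = 1, b_1 = 0, b_2 = 1.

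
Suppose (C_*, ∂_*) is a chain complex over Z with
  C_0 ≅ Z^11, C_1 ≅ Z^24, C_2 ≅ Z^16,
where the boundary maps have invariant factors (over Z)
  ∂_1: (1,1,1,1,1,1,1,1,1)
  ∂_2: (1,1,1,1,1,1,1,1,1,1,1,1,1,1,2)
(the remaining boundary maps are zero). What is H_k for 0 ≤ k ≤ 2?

H_0 = Z^2,  H_1 = Z/2,  H_2 = Z.

H_0: b_0 = 11 − 0 − 9 = 2; torsion from ∂_1 factors > 1: none. So H_0 = Z^2.
H_1: b_1 = 24 − 9 − 15 = 0; torsion from ∂_2 factors > 1: [2]. So H_1 = Z/2.
H_2: b_2 = 16 − 15 − 0 = 1; torsion from ∂_3 factors > 1: none. So H_2 = Z.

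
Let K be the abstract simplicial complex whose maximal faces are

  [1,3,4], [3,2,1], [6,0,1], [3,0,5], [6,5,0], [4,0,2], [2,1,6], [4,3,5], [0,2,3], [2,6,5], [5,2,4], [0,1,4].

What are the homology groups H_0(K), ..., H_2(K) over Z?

We work with the vertex ordering 0 < 1 < 2 < 3 < 4 < 5 < 6. The simplices of K, each written with vertices in increasing order, are:

  0-simplices (7): [0], [1], [2], [3], [4], [5], [6]
  1-simplices (18): [0,1], [0,2], [0,3], [0,4], [0,5], [0,6], [1,2], [1,3], [1,4], [1,6], [2,3], [2,4], [2,5], [2,6], [3,4], [3,5], [4,5], [5,6]
  2-simplices (12): [0,1,4], [0,1,6], [0,2,3], [0,2,4], [0,3,5], [0,5,6], [1,2,3], [1,2,6], [1,3,4], [2,4,5], [2,5,6], [3,4,5]

Hence C_0 ≅ Z^7, C_1 ≅ Z^18, C_2 ≅ Z^12.

Boundary ∂_1: C_1 → C_0 sends each edge [p,q] (with p < q) to q − p.
The resulting 7×18 matrix has rank 6, and its Smith normal form has invariant factors (1,1,1,1,1,1).

Boundary ∂_2: C_2 → C_1 maps a triangle to the signed sum of its edges. For instance
  ∂[0,1,4] = [1,4] − [0,4] + [0,1],
  ∂[3,4,5] = [4,5] − [3,5] + [3,4].
This gives a 18×12 integer matrix of rank 12; reducing to Smith normal form yields diagonal entries (1,1,1,1,1,1,1,1,1,1,1,2).

Computing H_k = (kernel of ∂_k) / (image of ∂_{k+1}):

  H_0: rank C_0 − rank ∂_1 = 7 − 6 = 1, and the invariant factors of ∂_1 are all 1, so H_0 ≅ Z.
  H_1: rank ker ∂_1 − rank ∂_2 = (18 − 6) − 12 = 0, and ∂_2 has invariant factor 2 > 1, so H_1 ≅ Z/2.
  H_2: rank ker ∂_2 − rank ∂_3 = (12 − 12) − 0 = 0, and there is no ∂_3, so H_2 ≅ 0.

(K is a triangulation of the real projective plane RP^2.)

H_0 ≅ Z,  H_1 ≅ Z/2,  H_2 = 0.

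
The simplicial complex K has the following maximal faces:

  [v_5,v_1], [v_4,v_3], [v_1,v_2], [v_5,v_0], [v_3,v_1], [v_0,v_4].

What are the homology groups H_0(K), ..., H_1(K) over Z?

Take the total order v_0 < v_1 < v_2 < v_3 < v_4 < v_5 on the vertex set. Then K (dimension 1) consists of the simplices:

  0-simplices (6): [v_0], [v_1], [v_2], [v_3], [v_4], [v_5]
  1-simplices (6): [v_0,v_4], [v_0,v_5], [v_1,v_2], [v_1,v_3], [v_1,v_5], [v_3,v_4]

giving chain groups C_0 ≅ Z^6, C_1 ≅ Z^6.

Boundary ∂_1: C_1 → C_0 is given by ∂[p,q] = [q] − [p]. For instance
  ∂[v_1,v_5] = [v_5] − [v_1].
The 6×6 boundary matrix has rank 5 and Smith normal form diag(1,1,1,1,1).

From H_k ≅ ker(∂_k) / im(∂_{k+1}) we obtain:

  H_0: rank C_0 − rank ∂_1 = 6 − 5 = 1, and the invariant factors of ∂_1 are all 1, so H_0 = Z.
  H_1: rank ker ∂_1 − rank ∂_2 = (6 − 5) − 0 = 1, and there is no ∂_2, so H_1 = Z.

As a check, the Euler characteristic is 6 − 6 = 0, which agrees with 1 − 1 = 0.

H_0 = Z,  H_1 = Z.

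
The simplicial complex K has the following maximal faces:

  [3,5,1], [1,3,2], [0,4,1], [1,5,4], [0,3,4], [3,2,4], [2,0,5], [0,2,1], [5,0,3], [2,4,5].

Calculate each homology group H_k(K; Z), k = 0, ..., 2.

H_0 = Z,  H_1 = Z/2,  H_2 = 0.

Order the vertices as 0 < 1 < 2 < 3 < 4 < 5. Listing each simplex with vertices in this order, K has dimension 2 with simplices:

  0-simplices (6): [0], [1], [2], [3], [4], [5]
  1-simplices (15): [0,1], [0,2], [0,3], [0,4], [0,5], [1,2], [1,3], [1,4], [1,5], [2,3], [2,4], [2,5], [3,4], [3,5], [4,5]
  2-simplices (10): [0,1,2], [0,1,4], [0,2,5], [0,3,4], [0,3,5], [1,2,3], [1,3,5], [1,4,5], [2,3,4], [2,4,5]

so the chain groups are C_0 ≅ Z^6, C_1 ≅ Z^15, C_2 ≅ Z^10.

∂_1: C_1 → C_0 sends each edge [p,q] (with p < q) to q − p.
As a 6×15 matrix over Z this has rank 5, with invariant factors (1,1,1,1,1).

∂_2: C_2 → C_1 sends each 2-simplex [p,q,r] to [q,r] − [p,r] + [p,q]. For instance
  ∂[1,3,5] = [3,5] − [1,5] + [1,3],
  ∂[0,3,5] = [3,5] − [0,5] + [0,3].
As a 15×10 matrix over Z this has rank 10, with invariant factors (1,1,1,1,1,1,1,1,1,2).

From H_k ≅ ker(∂_k) / im(∂_{k+1}) we obtain:

  H_0: rank C_0 − rank ∂_1 = 6 − 5 = 1, and the invariant factors of ∂_1 are all 1, so H_0 = Z.
  H_1: rank ker ∂_1 − rank ∂_2 = (15 − 5) − 10 = 0, and ∂_2 has invariant factor 2 > 1, so H_1 = Z/2.
  H_2: rank ker ∂_2 − rank ∂_3 = (10 − 10) − 0 = 0, and there is no ∂_3, so H_2 = 0.

As a check, the Euler characteristic is 6 − 15 + 10 = 1, which agrees with 1 − 0 + 0 = 1.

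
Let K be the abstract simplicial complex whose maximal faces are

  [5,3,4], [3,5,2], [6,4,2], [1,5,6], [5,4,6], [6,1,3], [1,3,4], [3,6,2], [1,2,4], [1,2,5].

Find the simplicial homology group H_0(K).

K has 6 vertices, 15 edges, 10 triangles.
rank ∂_0 = 0, rank ∂_1 = 5 ⇒ b_0 = 6 − 0 − 5 = 1; all invariant factors of ∂_1 are 1 so no torsion. So H_0 = Z.

H_0 = Z.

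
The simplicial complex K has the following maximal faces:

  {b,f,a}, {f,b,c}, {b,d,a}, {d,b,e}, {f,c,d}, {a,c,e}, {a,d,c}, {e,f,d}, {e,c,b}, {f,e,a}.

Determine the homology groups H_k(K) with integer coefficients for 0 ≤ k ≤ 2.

H_0 ≅ Z,  H_1 ≅ Z/2Z,  H_2 = 0.

We work with the vertex ordering a < b < c < d < e < f. The simplices of K, each written with vertices in increasing order, are:

  0-simplices (6): a, b, c, d, e, f
  1-simplices (15): ab, ac, ad, ae, af, bc, bd, be, bf, cd, ce, cf, de, df, ef
  2-simplices (10): abd, abf, acd, ace, aef, bce, bcf, bde, cdf, def

so the chain groups are C_0 ≅ Z^6, C_1 ≅ Z^15, C_2 ≅ Z^10.

∂_1: C_1 → C_0 maps an edge to its endpoints' difference, ∂[p,q] = q − p.
The resulting 6×15 matrix has rank 5, and its Smith normal form has invariant factors (1,1,1,1,1).

Boundary ∂_2: C_2 → C_1 sends each 2-simplex [p,q,r] to [q,r] − [p,r] + [p,q]. For instance
  ∂cdf = df − cf + cd,
  ∂def = ef − df + de.
As a 15×10 matrix over Z this has rank 10, with invariant factors (1,1,1,1,1,1,1,1,1,2).

Computing H_k = (kernel of ∂_k) / (image of ∂_{k+1}):

  H_0: rank C_0 − rank ∂_1 = 6 − 5 = 1, and the invariant factors of ∂_1 are all 1, so H_0 ≅ Z.
  H_1: rank ker ∂_1 − rank ∂_2 = (15 − 5) − 10 = 0, and ∂_2 has invariant factor 2 > 1, so H_1 ≅ Z/2Z.
  H_2: rank ker ∂_2 − rank ∂_3 = (10 − 10) − 0 = 0, and there is no ∂_3, so H_2 ≅ 0.

(K is a triangulation of the real projective plane RP^2.)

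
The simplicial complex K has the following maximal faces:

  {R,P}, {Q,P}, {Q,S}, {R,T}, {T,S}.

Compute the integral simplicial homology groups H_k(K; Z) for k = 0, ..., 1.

Fix the vertex order P < Q < R < S < T and write every simplex with vertices in increasing order. Then dim K = 1 and the simplices of K are:

  0-simplices (5): P, Q, R, S, T
  1-simplices (5): PQ, PR, QS, RT, ST

so the chain groups are C_0 ≅ Z^5, C_1 ≅ Z^5.

The boundary map ∂_1: C_1 → C_0 is given by ∂[p,q] = [q] − [p]. For instance
  ∂ST = T − S.
This gives a 5×5 integer matrix of rank 4; reducing to Smith normal form yields diagonal entries (1,1,1,1).

Reading off H_k = ker ∂_k / im ∂_{k+1}:

  H_0: rank C_0 − rank ∂_1 = 5 − 4 = 1, and the invariant factors of ∂_1 are all 1, so H_0 ≅ Z.
  H_1: rank ker ∂_1 − rank ∂_2 = (5 − 4) − 0 = 1, and there is no ∂_2, so H_1 ≅ Z.

(K is a triangulation of the circle S^1.)

H_0 = Z,  H_1 = Z.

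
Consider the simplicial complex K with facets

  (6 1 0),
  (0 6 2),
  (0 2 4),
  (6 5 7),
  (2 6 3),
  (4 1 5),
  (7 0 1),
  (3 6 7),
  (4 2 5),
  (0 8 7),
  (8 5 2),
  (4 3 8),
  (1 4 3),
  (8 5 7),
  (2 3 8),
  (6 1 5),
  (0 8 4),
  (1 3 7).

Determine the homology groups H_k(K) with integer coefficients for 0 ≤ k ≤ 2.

H_0 ≅ Z,  H_1 ≅ Z ⊕ Z/2,  H_2 = 0.

Take the total order 0 < 1 < 2 < 3 < 4 < 5 < 6 < 7 < 8 on the vertex set. Then K (dimension 2) consists of the simplices:

  0-simplices (9): [0], [1], [2], [3], [4], [5], [6], [7], [8]
  1-simplices (27): (27 of them)
  2-simplices (18): [0,1,6], [0,1,7], [0,2,4], [0,2,6], [0,4,8], [0,7,8], [1,3,4], [1,3,7], [1,4,5], [1,5,6], [2,3,6], [2,3,8], [2,4,5], [2,5,8], [3,4,8], [3,6,7], [5,6,7], [5,7,8]

Hence C_0 ≅ Z^9, C_1 ≅ Z^27, C_2 ≅ Z^18.

The boundary map ∂_1: C_1 → C_0 sends each edge [p,q] (with p < q) to q − p. For instance
  ∂[2,6] = [6] − [2].
As a 9×27 matrix over Z this has rank 8, with invariant factors (1,1,1,1,1,1,1,1).

Boundary ∂_2: C_2 → C_1 sends each 2-simplex [p,q,r] to [q,r] − [p,r] + [p,q]. For instance
  ∂[1,5,6] = [5,6] − [1,6] + [1,5],
  ∂[2,5,8] = [5,8] − [2,8] + [2,5].
As a 27×18 matrix over Z this has rank 18, with invariant factors (1,1,1,1,1,1,1,1,1,1,1,1,1,1,1,1,1,2).

Computing H_k = (kernel of ∂_k) / (image of ∂_{k+1}):

  H_0: rank C_0 − rank ∂_1 = 9 − 8 = 1, and the invariant factors of ∂_1 are all 1, so H_0 ≅ Z.
  H_1: rank ker ∂_1 − rank ∂_2 = (27 − 8) − 18 = 1, and ∂_2 has invariant factor 2 > 1, so H_1 ≅ Z ⊕ Z/2.
  H_2: rank ker ∂_2 − rank ∂_3 = (18 − 18) − 0 = 0, and there is no ∂_3, so H_2 ≅ 0.

As a check, the Euler characteristic is 9 − 27 + 18 = 0, which agrees with 1 − 1 + 0 = 0.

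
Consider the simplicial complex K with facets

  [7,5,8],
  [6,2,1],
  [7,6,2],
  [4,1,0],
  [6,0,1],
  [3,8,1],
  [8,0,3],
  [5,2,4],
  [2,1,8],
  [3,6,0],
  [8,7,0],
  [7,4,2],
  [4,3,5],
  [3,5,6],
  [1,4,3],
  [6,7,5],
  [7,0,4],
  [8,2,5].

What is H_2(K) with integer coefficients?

H_2 = 0.

Take the total order 0 < 1 < 2 < 3 < 4 < 5 < 6 < 7 < 8 on the vertex set. Then K (dimension 2) consists of the simplices:

  0-simplices (9): [0], [1], [2], [3], [4], [5], [6], [7], [8]
  1-simplices (27): (27 of them)
  2-simplices (18): [0,1,4], [0,1,6], [0,3,6], [0,3,8], [0,4,7], [0,7,8], [1,2,6], [1,2,8], [1,3,4], [1,3,8], [2,4,5], [2,4,7], [2,5,8], [2,6,7], [3,4,5], [3,5,6], [5,6,7], [5,7,8]

Hence C_0 ≅ Z^9, C_1 ≅ Z^27, C_2 ≅ Z^18.

The boundary map ∂_1: C_1 → C_0 sends each edge [p,q] (with p < q) to q − p.
The resulting 9×27 matrix has rank 8, and its Smith normal form has invariant factors (1,1,1,1,1,1,1,1).

Boundary ∂_2: C_2 → C_1 acts by ∂[p,q,r] = [q,r] − [p,r] + [p,q]. For instance
  ∂[2,5,8] = [5,8] − [2,8] + [2,5],
  ∂[5,7,8] = [7,8] − [5,8] + [5,7].
This gives a 27×18 integer matrix of rank 18; reducing to Smith normal form yields diagonal entries (1,1,1,1,1,1,1,1,1,1,1,1,1,1,1,1,1,2).

Now H_k = ker ∂_k / im ∂_{k+1}, so:

  H_2: rank ker ∂_2 − rank ∂_3 = (18 − 18) − 0 = 0, and there is no ∂_3, so H_2 ≅ 0.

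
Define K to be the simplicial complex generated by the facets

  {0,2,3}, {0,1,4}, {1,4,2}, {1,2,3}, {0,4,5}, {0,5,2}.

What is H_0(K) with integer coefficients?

H_0 ≅ Z.

Order the vertices as 0 < 1 < 2 < 3 < 4 < 5. Listing each simplex with vertices in this order, K has dimension 2 with simplices:

  0-simplices (6): [0], [1], [2], [3], [4], [5]
  1-simplices (12): [0,1], [0,2], [0,3], [0,4], [0,5], [1,2], [1,3], [1,4], [2,3], [2,4], [2,5], [4,5]
  2-simplices (6): [0,1,4], [0,2,3], [0,2,5], [0,4,5], [1,2,3], [1,2,4]

Hence C_0 ≅ Z^6, C_1 ≅ Z^12, C_2 ≅ Z^6.

∂_1: C_1 → C_0 maps an edge to its endpoints' difference, ∂[p,q] = q − p. For instance
  ∂[1,2] = [2] − [1].
The resulting 6×12 matrix has rank 5, and its Smith normal form has invariant factors (1,1,1,1,1).

The boundary map ∂_2: C_2 → C_1 acts by ∂[p,q,r] = [q,r] − [p,r] + [p,q]. For instance
  ∂[0,2,3] = [2,3] − [0,3] + [0,2],
  ∂[0,1,4] = [1,4] − [0,4] + [0,1].
This gives a 12×6 integer matrix of rank 6; reducing to Smith normal form yields diagonal entries (1,1,1,1,1,1).

From H_k ≅ ker(∂_k) / im(∂_{k+1}) we obtain:

  H_0: rank C_0 − rank ∂_1 = 6 − 5 = 1, and the invariant factors of ∂_1 are all 1, so H_0 ≅ Z.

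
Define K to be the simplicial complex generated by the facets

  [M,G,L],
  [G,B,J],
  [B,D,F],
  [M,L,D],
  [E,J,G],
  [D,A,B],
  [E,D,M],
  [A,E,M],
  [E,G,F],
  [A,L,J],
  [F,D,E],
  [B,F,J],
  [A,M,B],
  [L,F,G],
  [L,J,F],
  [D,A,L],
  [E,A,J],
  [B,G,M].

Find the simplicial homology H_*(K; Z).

H_0 ≅ Z,  H_1 ≅ Z ⊕ Z/2,  H_2 = 0.

Order the vertices as A < B < D < E < F < G < J < L < M. Listing each simplex with vertices in this order, K has dimension 2 with simplices:

  0-simplices (9): A, B, D, E, F, G, J, L, M
  1-simplices (27): AB, AD, AE, AJ, AL, AM, BD, BF, BG, BJ, BM, DE, DF, DL, DM, EF, EG, EJ, EM, FG, FJ, FL, GJ, GL, GM, JL, LM
  2-simplices (18): ABD, ABM, ADL, AEJ, AEM, AJL, BDF, BFJ, BGJ, BGM, DEF, DEM, DLM, EFG, EGJ, FGL, FJL, GLM

giving chain groups C_0 ≅ Z^9, C_1 ≅ Z^27, C_2 ≅ Z^18.

∂_1: C_1 → C_0 is given by ∂[p,q] = [q] − [p]. For instance
  ∂AB = B − A.
This gives a 9×27 integer matrix of rank 8; reducing to Smith normal form yields diagonal entries (1,1,1,1,1,1,1,1).

∂_2: C_2 → C_1 sends each 2-simplex [p,q,r] to [q,r] − [p,r] + [p,q]. For instance
  ∂DEM = EM − DM + DE,
  ∂FGL = GL − FL + FG.
The 27×18 boundary matrix has rank 18 and Smith normal form diag(1,1,1,1,1,1,1,1,1,1,1,1,1,1,1,1,1,2).

Now H_k = ker ∂_k / im ∂_{k+1}, so:

  H_0: rank C_0 − rank ∂_1 = 9 − 8 = 1, and the invariant factors of ∂_1 are all 1, so H_0 = Z.
  H_1: rank ker ∂_1 − rank ∂_2 = (27 − 8) − 18 = 1, and ∂_2 has invariant factor 2 > 1, so H_1 = Z ⊕ Z/2.
  H_2: rank ker ∂_2 − rank ∂_3 = (18 − 18) − 0 = 0, and there is no ∂_3, so H_2 = 0.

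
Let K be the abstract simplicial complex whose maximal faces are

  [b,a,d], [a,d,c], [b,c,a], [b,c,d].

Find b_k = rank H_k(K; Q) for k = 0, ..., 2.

b_0 = 1, b_1 = 0, b_2 = 1.

Order the vertices as a < b < c < d. Listing each simplex with vertices in this order, K has dimension 2 with simplices:

  0-simplices (4): a, b, c, d
  1-simplices (6): ab, ac, ad, bc, bd, cd
  2-simplices (4): abc, abd, acd, bcd

Hence C_0 ≅ Z^4, C_1 ≅ Z^6, C_2 ≅ Z^4.

Boundary ∂_1: C_1 → C_0 maps an edge to its endpoints' difference, ∂[p,q] = q − p. For instance
  ∂cd = d − c.
This gives a 4×6 integer matrix of rank 3; reducing to Smith normal form yields diagonal entries (1,1,1).

∂_2: C_2 → C_1 acts by ∂[p,q,r] = [q,r] − [p,r] + [p,q]. For instance
  ∂acd = cd − ad + ac,
  ∂abd = bd − ad + ab.
The 6×4 boundary matrix has rank 3 and Smith normal form diag(1,1,1).

Computing H_k = (kernel of ∂_k) / (image of ∂_{k+1}):

  H_0: rank C_0 − rank ∂_1 = 4 − 3 = 1, and the invariant factors of ∂_1 are all 1, so H_0 ≅ Z.
  H_1: rank ker ∂_1 − rank ∂_2 = (6 − 3) − 3 = 0, and the invariant factors of ∂_2 are all 1, so H_1 ≅ 0.
  H_2: rank ker ∂_2 − rank ∂_3 = (4 − 3) − 0 = 1, and there is no ∂_3, so H_2 ≅ Z.

As a check, the Euler characteristic is 4 − 6 + 4 = 2, which agrees with 1 − 0 + 1 = 2.

Hence the Betti numbers are b_0 = 1, b_1 = 0, b_2 = 1.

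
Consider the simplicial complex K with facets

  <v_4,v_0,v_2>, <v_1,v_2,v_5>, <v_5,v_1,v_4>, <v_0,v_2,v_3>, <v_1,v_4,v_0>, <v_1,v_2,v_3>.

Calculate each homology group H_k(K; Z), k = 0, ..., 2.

Fix the vertex order v_0 < v_1 < v_2 < v_3 < v_4 < v_5 and write every simplex with vertices in increasing order. Then dim K = 2 and the simplices of K are:

  0-simplices (6): [v_0], [v_1], [v_2], [v_3], [v_4], [v_5]
  1-simplices (12): [v_0,v_1], [v_0,v_2], [v_0,v_3], [v_0,v_4], [v_1,v_2], [v_1,v_3], [v_1,v_4], [v_1,v_5], [v_2,v_3], [v_2,v_4], [v_2,v_5], [v_4,v_5]
  2-simplices (6): [v_0,v_1,v_4], [v_0,v_2,v_3], [v_0,v_2,v_4], [v_1,v_2,v_3], [v_1,v_2,v_5], [v_1,v_4,v_5]

so the chain groups are C_0 ≅ Z^6, C_1 ≅ Z^12, C_2 ≅ Z^6.

The boundary map ∂_1: C_1 → C_0 maps an edge to its endpoints' difference, ∂[p,q] = q − p. For instance
  ∂[v_2,v_3] = [v_3] − [v_2].
The 6×12 boundary matrix has rank 5 and Smith normal form diag(1,1,1,1,1).

Boundary ∂_2: C_2 → C_1 sends each 2-simplex [p,q,r] to [q,r] − [p,r] + [p,q]. For instance
  ∂[v_1,v_2,v_5] = [v_2,v_5] − [v_1,v_5] + [v_1,v_2],
  ∂[v_0,v_2,v_3] = [v_2,v_3] − [v_0,v_3] + [v_0,v_2].
As a 12×6 matrix over Z this has rank 6, with invariant factors (1,1,1,1,1,1).

Reading off H_k = ker ∂_k / im ∂_{k+1}:

  H_0: rank C_0 − rank ∂_1 = 6 − 5 = 1, and the invariant factors of ∂_1 are all 1, so H_0 ≅ Z.
  H_1: rank ker ∂_1 − rank ∂_2 = (12 − 5) − 6 = 1, and the invariant factors of ∂_2 are all 1, so H_1 ≅ Z.
  H_2: rank ker ∂_2 − rank ∂_3 = (6 − 6) − 0 = 0, and there is no ∂_3, so H_2 ≅ 0.

H_0 = Z,  H_1 = Z,  H_2 = 0.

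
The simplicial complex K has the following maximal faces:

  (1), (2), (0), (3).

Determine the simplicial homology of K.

We work with the vertex ordering 0 < 1 < 2 < 3. The simplices of K, each written with vertices in increasing order, are:

  0-simplices (4): [0], [1], [2], [3]

so the chain groups are C_0 ≅ Z^4.

Reading off H_k = ker ∂_k / im ∂_{k+1}:

  H_0: rank C_0 − rank ∂_1 = 4 − 0 = 4, and there is no ∂_1, so H_0 ≅ Z^4.

H_0 ≅ Z^4.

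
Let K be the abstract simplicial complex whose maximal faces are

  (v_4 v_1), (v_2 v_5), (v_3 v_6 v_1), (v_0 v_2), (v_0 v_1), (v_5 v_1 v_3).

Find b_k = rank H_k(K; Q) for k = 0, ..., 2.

Order the vertices as v_0 < v_1 < v_2 < v_3 < v_4 < v_5 < v_6. Listing each simplex with vertices in this order, K has dimension 2 with simplices:

  0-simplices (7): [v_0], [v_1], [v_2], [v_3], [v_4], [v_5], [v_6]
  1-simplices (9): [v_0,v_1], [v_0,v_2], [v_1,v_3], [v_1,v_4], [v_1,v_5], [v_1,v_6], [v_2,v_5], [v_3,v_5], [v_3,v_6]
  2-simplices (2): [v_1,v_3,v_5], [v_1,v_3,v_6]

Hence C_0 ≅ Z^7, C_1 ≅ Z^9, C_2 ≅ Z^2.

The boundary map ∂_1: C_1 → C_0 sends each edge [p,q] (with p < q) to q − p.
This gives a 7×9 integer matrix of rank 6; reducing to Smith normal form yields diagonal entries (1,1,1,1,1,1).

The boundary map ∂_2: C_2 → C_1 sends each 2-simplex [p,q,r] to [q,r] − [p,r] + [p,q]. For instance
  ∂[v_1,v_3,v_5] = [v_3,v_5] − [v_1,v_5] + [v_1,v_3],
  ∂[v_1,v_3,v_6] = [v_3,v_6] − [v_1,v_6] + [v_1,v_3].
As a 9×2 matrix over Z this has rank 2, with invariant factors (1,1).

Computing H_k = (kernel of ∂_k) / (image of ∂_{k+1}):

  H_0: rank C_0 − rank ∂_1 = 7 − 6 = 1, and the invariant factors of ∂_1 are all 1, so H_0 ≅ Z.
  H_1: rank ker ∂_1 − rank ∂_2 = (9 − 6) − 2 = 1, and the invariant factors of ∂_2 are all 1, so H_1 ≅ Z.
  H_2: rank ker ∂_2 − rank ∂_3 = (2 − 2) − 0 = 0, and there is no ∂_3, so H_2 ≅ 0.

As a check, the Euler characteristic is 7 − 9 + 2 = 0, which agrees with 1 − 1 + 0 = 0.

Hence the Betti numbers are b_0 = 1, b_1 = 1, b_2 = 0.

b_0 = 1, b_1 = 1, b_2 = 0.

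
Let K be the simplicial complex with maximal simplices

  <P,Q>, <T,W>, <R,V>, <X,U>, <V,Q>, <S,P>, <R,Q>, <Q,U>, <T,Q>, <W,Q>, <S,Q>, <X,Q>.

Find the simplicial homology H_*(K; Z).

Take the total order P < Q < R < S < T < U < V < W < X on the vertex set. Then K (dimension 1) consists of the simplices:

  0-simplices (9): P, Q, R, S, T, U, V, W, X
  1-simplices (12): PQ, PS, QR, QS, QT, QU, QV, QW, QX, RV, TW, UX

so the chain groups are C_0 ≅ Z^9, C_1 ≅ Z^12.

∂_1: C_1 → C_0 maps an edge to its endpoints' difference, ∂[p,q] = q − p.
The 9×12 boundary matrix has rank 8 and Smith normal form diag(1,1,1,1,1,1,1,1).

Now H_k = ker ∂_k / im ∂_{k+1}, so:

  H_0: rank C_0 − rank ∂_1 = 9 − 8 = 1, and the invariant factors of ∂_1 are all 1, so H_0 ≅ Z.
  H_1: rank ker ∂_1 − rank ∂_2 = (12 − 8) − 0 = 4, and there is no ∂_2, so H_1 ≅ Z^4.

As a check, the Euler characteristic is 9 − 12 = -3, which agrees with 1 − 4 = -3.
(K is a triangulation of a wedge of 4 circles.)

H_0 = Z,  H_1 = Z^4.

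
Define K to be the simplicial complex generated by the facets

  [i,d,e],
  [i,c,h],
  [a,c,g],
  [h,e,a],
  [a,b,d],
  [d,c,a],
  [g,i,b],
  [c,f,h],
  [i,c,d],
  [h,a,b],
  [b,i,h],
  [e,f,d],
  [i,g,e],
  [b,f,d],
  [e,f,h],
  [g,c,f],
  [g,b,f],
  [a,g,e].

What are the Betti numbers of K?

Take the total order a < b < c < d < e < f < g < h < i on the vertex set. Then K (dimension 2) consists of the simplices:

  0-simplices (9): a, b, c, d, e, f, g, h, i
  1-simplices (27): ab, ac, ad, ae, ag, ah, bd, bf, bg, bh, bi, cd, cf, cg, ch, ci, de, df, di, ef, eg, eh, ei, fg, fh, gi, hi
  2-simplices (18): abd, abh, acd, acg, aeg, aeh, bdf, bfg, bgi, bhi, cdi, cfg, cfh, chi, def, dei, efh, egi

Hence C_0 ≅ Z^9, C_1 ≅ Z^27, C_2 ≅ Z^18.

Boundary ∂_1: C_1 → C_0 maps an edge to its endpoints' difference, ∂[p,q] = q − p. For instance
  ∂eh = h − e.
The resulting 9×27 matrix has rank 8, and its Smith normal form has invariant factors (1,1,1,1,1,1,1,1).

Boundary ∂_2: C_2 → C_1 maps a triangle to the signed sum of its edges. For instance
  ∂bdf = df − bf + bd,
  ∂bfg = fg − bg + bf.
As a 27×18 matrix over Z this has rank 17, with invariant factors (1,1,1,1,1,1,1,1,1,1,1,1,1,1,1,1,1).

Reading off H_k = ker ∂_k / im ∂_{k+1}:

  H_0: rank C_0 − rank ∂_1 = 9 − 8 = 1, and the invariant factors of ∂_1 are all 1, so H_0 ≅ Z.
  H_1: rank ker ∂_1 − rank ∂_2 = (27 − 8) − 17 = 2, and the invariant factors of ∂_2 are all 1, so H_1 ≅ Z^2.
  H_2: rank ker ∂_2 − rank ∂_3 = (18 − 17) − 0 = 1, and there is no ∂_3, so H_2 ≅ Z.

Hence the Betti numbers are b_0 = 1, b_1 = 2, b_2 = 1.

b_0 = 1, b_1 = 2, b_2 = 1.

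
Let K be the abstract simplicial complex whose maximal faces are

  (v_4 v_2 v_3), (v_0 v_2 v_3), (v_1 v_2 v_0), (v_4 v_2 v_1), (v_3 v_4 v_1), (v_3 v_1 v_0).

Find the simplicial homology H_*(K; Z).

H_0 = Z,  H_1 = 0,  H_2 = Z.

Order the vertices as v_0 < v_1 < v_2 < v_3 < v_4. Listing each simplex with vertices in this order, K has dimension 2 with simplices:

  0-simplices (5): [v_0], [v_1], [v_2], [v_3], [v_4]
  1-simplices (9): [v_0,v_1], [v_0,v_2], [v_0,v_3], [v_1,v_2], [v_1,v_3], [v_1,v_4], [v_2,v_3], [v_2,v_4], [v_3,v_4]
  2-simplices (6): [v_0,v_1,v_2], [v_0,v_1,v_3], [v_0,v_2,v_3], [v_1,v_2,v_4], [v_1,v_3,v_4], [v_2,v_3,v_4]

so the chain groups are C_0 ≅ Z^5, C_1 ≅ Z^9, C_2 ≅ Z^6.

The boundary map ∂_1: C_1 → C_0 maps an edge to its endpoints' difference, ∂[p,q] = q − p. For instance
  ∂[v_1,v_3] = [v_3] − [v_1].
The resulting 5×9 matrix has rank 4, and its Smith normal form has invariant factors (1,1,1,1).

The boundary map ∂_2: C_2 → C_1 acts by ∂[p,q,r] = [q,r] − [p,r] + [p,q]. For instance
  ∂[v_0,v_2,v_3] = [v_2,v_3] − [v_0,v_3] + [v_0,v_2],
  ∂[v_0,v_1,v_3] = [v_1,v_3] − [v_0,v_3] + [v_0,v_1].
This gives a 9×6 integer matrix of rank 5; reducing to Smith normal form yields diagonal entries (1,1,1,1,1).

Computing H_k = (kernel of ∂_k) / (image of ∂_{k+1}):

  H_0: rank C_0 − rank ∂_1 = 5 − 4 = 1, and the invariant factors of ∂_1 are all 1, so H_0 = Z.
  H_1: rank ker ∂_1 − rank ∂_2 = (9 − 4) − 5 = 0, and the invariant factors of ∂_2 are all 1, so H_1 = 0.
  H_2: rank ker ∂_2 − rank ∂_3 = (6 − 5) − 0 = 1, and there is no ∂_3, so H_2 = Z.

(K is a triangulation of the 2-sphere S^2.)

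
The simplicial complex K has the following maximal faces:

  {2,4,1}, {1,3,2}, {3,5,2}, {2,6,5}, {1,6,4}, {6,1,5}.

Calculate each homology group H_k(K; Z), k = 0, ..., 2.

Fix the vertex order 1 < 2 < 3 < 4 < 5 < 6 and write every simplex with vertices in increasing order. Then dim K = 2 and the simplices of K are:

  0-simplices (6): [1], [2], [3], [4], [5], [6]
  1-simplices (12): [1,2], [1,3], [1,4], [1,5], [1,6], [2,3], [2,4], [2,5], [2,6], [3,5], [4,6], [5,6]
  2-simplices (6): [1,2,3], [1,2,4], [1,4,6], [1,5,6], [2,3,5], [2,5,6]

Hence C_0 ≅ Z^6, C_1 ≅ Z^12, C_2 ≅ Z^6.

∂_1: C_1 → C_0 is given by ∂[p,q] = [q] − [p]. For instance
  ∂[4,6] = [6] − [4].
The 6×12 boundary matrix has rank 5 and Smith normal form diag(1,1,1,1,1).

Boundary ∂_2: C_2 → C_1 acts by ∂[p,q,r] = [q,r] − [p,r] + [p,q]. For instance
  ∂[2,5,6] = [5,6] − [2,6] + [2,5],
  ∂[1,5,6] = [5,6] − [1,6] + [1,5].
The 12×6 boundary matrix has rank 6 and Smith normal form diag(1,1,1,1,1,1).

From H_k ≅ ker(∂_k) / im(∂_{k+1}) we obtain:

  H_0: rank C_0 − rank ∂_1 = 6 − 5 = 1, and the invariant factors of ∂_1 are all 1, so H_0 ≅ Z.
  H_1: rank ker ∂_1 − rank ∂_2 = (12 − 5) − 6 = 1, and the invariant factors of ∂_2 are all 1, so H_1 ≅ Z.
  H_2: rank ker ∂_2 − rank ∂_3 = (6 − 6) − 0 = 0, and there is no ∂_3, so H_2 ≅ 0.

H_0 = Z,  H_1 = Z,  H_2 = 0.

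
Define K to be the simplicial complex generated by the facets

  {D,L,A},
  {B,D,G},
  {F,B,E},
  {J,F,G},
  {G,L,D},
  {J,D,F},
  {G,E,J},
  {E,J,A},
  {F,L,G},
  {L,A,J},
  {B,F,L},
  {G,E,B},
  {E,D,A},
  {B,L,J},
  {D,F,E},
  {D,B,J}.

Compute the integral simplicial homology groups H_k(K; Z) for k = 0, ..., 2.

Fix the vertex order A < B < D < E < F < G < J < L and write every simplex with vertices in increasing order. Then dim K = 2 and the simplices of K are:

  0-simplices (8): A, B, D, E, F, G, J, L
  1-simplices (24): AD, AE, AJ, AL, BD, BE, BF, BG, BJ, BL, DE, DF, DG, DJ, DL, EF, EG, EJ, FG, FJ, FL, GJ, GL, JL
  2-simplices (16): ADE, ADL, AEJ, AJL, BDG, BDJ, BEF, BEG, BFL, BJL, DEF, DFJ, DGL, EGJ, FGJ, FGL

Hence C_0 ≅ Z^8, C_1 ≅ Z^24, C_2 ≅ Z^16.

The boundary map ∂_1: C_1 → C_0 maps an edge to its endpoints' difference, ∂[p,q] = q − p.
The 8×24 boundary matrix has rank 7 and Smith normal form diag(1,1,1,1,1,1,1).

∂_2: C_2 → C_1 acts by ∂[p,q,r] = [q,r] − [p,r] + [p,q]. For instance
  ∂ADL = DL − AL + AD,
  ∂BDJ = DJ − BJ + BD.
The resulting 24×16 matrix has rank 15, and its Smith normal form has invariant factors (1,1,1,1,1,1,1,1,1,1,1,1,1,1,1).

Reading off H_k = ker ∂_k / im ∂_{k+1}:

  H_0: rank C_0 − rank ∂_1 = 8 − 7 = 1, and the invariant factors of ∂_1 are all 1, so H_0 ≅ Z.
  H_1: rank ker ∂_1 − rank ∂_2 = (24 − 7) − 15 = 2, and the invariant factors of ∂_2 are all 1, so H_1 ≅ Z^2.
  H_2: rank ker ∂_2 − rank ∂_3 = (16 − 15) − 0 = 1, and there is no ∂_3, so H_2 ≅ Z.

(K is a triangulation of the torus T^2.)

H_0 = Z,  H_1 = Z^2,  H_2 = Z.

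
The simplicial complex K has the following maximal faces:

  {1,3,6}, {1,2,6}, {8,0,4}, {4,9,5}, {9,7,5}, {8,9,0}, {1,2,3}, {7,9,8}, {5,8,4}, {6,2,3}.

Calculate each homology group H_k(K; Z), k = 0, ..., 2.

Take the total order 0 < 1 < 2 < 3 < 4 < 5 < 6 < 7 < 8 < 9 on the vertex set. Then K (dimension 2) consists of the simplices:

  0-simplices (10): [0], [1], [2], [3], [4], [5], [6], [7], [8], [9]
  1-simplices (18): [0,4], [0,8], [0,9], [1,2], [1,3], [1,6], [2,3], [2,6], [3,6], [4,5], [4,8], [4,9], [5,7], [5,8], [5,9], [7,8], [7,9], [8,9]
  2-simplices (10): [0,4,8], [0,8,9], [1,2,3], [1,2,6], [1,3,6], [2,3,6], [4,5,8], [4,5,9], [5,7,9], [7,8,9]

so the chain groups are C_0 ≅ Z^10, C_1 ≅ Z^18, C_2 ≅ Z^10.

∂_1: C_1 → C_0 maps an edge to its endpoints' difference, ∂[p,q] = q − p.
The resulting 10×18 matrix has rank 8, and its Smith normal form has invariant factors (1,1,1,1,1,1,1,1).

The boundary map ∂_2: C_2 → C_1 acts by ∂[p,q,r] = [q,r] − [p,r] + [p,q]. For instance
  ∂[5,7,9] = [7,9] − [5,9] + [5,7],
  ∂[4,5,8] = [5,8] − [4,8] + [4,5].
This gives a 18×10 integer matrix of rank 9; reducing to Smith normal form yields diagonal entries (1,1,1,1,1,1,1,1,1).

Reading off H_k = ker ∂_k / im ∂_{k+1}:

  H_0: rank C_0 − rank ∂_1 = 10 − 8 = 2, and the invariant factors of ∂_1 are all 1, so H_0 = Z^2.
  H_1: rank ker ∂_1 − rank ∂_2 = (18 − 8) − 9 = 1, and the invariant factors of ∂_2 are all 1, so H_1 = Z.
  H_2: rank ker ∂_2 − rank ∂_3 = (10 − 9) − 0 = 1, and there is no ∂_3, so H_2 = Z.

(K is a triangulation of the disjoint union of the cylinder S^1 x I and the 2-sphere S^2.)

H_0 ≅ Z^2,  H_1 ≅ Z,  H_2 ≅ Z.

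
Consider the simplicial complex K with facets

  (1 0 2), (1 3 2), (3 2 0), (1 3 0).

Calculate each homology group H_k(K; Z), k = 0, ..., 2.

We work with the vertex ordering 0 < 1 < 2 < 3. The simplices of K, each written with vertices in increasing order, are:

  0-simplices (4): [0], [1], [2], [3]
  1-simplices (6): [0,1], [0,2], [0,3], [1,2], [1,3], [2,3]
  2-simplices (4): [0,1,2], [0,1,3], [0,2,3], [1,2,3]

so the chain groups are C_0 ≅ Z^4, C_1 ≅ Z^6, C_2 ≅ Z^4.

Boundary ∂_1: C_1 → C_0 maps an edge to its endpoints' difference, ∂[p,q] = q − p.
The 4×6 boundary matrix has rank 3 and Smith normal form diag(1,1,1).

∂_2: C_2 → C_1 maps a triangle to the signed sum of its edges. For instance
  ∂[0,1,3] = [1,3] − [0,3] + [0,1],
  ∂[1,2,3] = [2,3] − [1,3] + [1,2].
The 6×4 boundary matrix has rank 3 and Smith normal form diag(1,1,1).

Reading off H_k = ker ∂_k / im ∂_{k+1}:

  H_0: rank C_0 − rank ∂_1 = 4 − 3 = 1, and the invariant factors of ∂_1 are all 1, so H_0 = Z.
  H_1: rank ker ∂_1 − rank ∂_2 = (6 − 3) − 3 = 0, and the invariant factors of ∂_2 are all 1, so H_1 = 0.
  H_2: rank ker ∂_2 − rank ∂_3 = (4 − 3) − 0 = 1, and there is no ∂_3, so H_2 = Z.

As a check, the Euler characteristic is 4 − 6 + 4 = 2, which agrees with 1 − 0 + 1 = 2.
(K is a triangulation of the 2-sphere S^2.)

H_0 = Z,  H_1 = 0,  H_2 = Z.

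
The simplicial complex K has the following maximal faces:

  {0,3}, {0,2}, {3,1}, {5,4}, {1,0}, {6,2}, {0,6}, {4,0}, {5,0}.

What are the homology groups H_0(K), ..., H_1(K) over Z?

Take the total order 0 < 1 < 2 < 3 < 4 < 5 < 6 on the vertex set. Then K (dimension 1) consists of the simplices:

  0-simplices (7): [0], [1], [2], [3], [4], [5], [6]
  1-simplices (9): [0,1], [0,2], [0,3], [0,4], [0,5], [0,6], [1,3], [2,6], [4,5]

giving chain groups C_0 ≅ Z^7, C_1 ≅ Z^9.

Boundary ∂_1: C_1 → C_0 maps an edge to its endpoints' difference, ∂[p,q] = q − p. For instance
  ∂[2,6] = [6] − [2].
As a 7×9 matrix over Z this has rank 6, with invariant factors (1,1,1,1,1,1).

Now H_k = ker ∂_k / im ∂_{k+1}, so:

  H_0: rank C_0 − rank ∂_1 = 7 − 6 = 1, and the invariant factors of ∂_1 are all 1, so H_0 = Z.
  H_1: rank ker ∂_1 − rank ∂_2 = (9 − 6) − 0 = 3, and there is no ∂_2, so H_1 = Z^3.

H_0 ≅ Z,  H_1 ≅ Z^3.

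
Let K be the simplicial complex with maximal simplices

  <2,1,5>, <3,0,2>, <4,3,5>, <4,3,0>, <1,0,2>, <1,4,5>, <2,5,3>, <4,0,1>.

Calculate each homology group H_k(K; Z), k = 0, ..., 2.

H_0 ≅ Z,  H_1 = 0,  H_2 ≅ Z.

We work with the vertex ordering 0 < 1 < 2 < 3 < 4 < 5. The simplices of K, each written with vertices in increasing order, are:

  0-simplices (6): [0], [1], [2], [3], [4], [5]
  1-simplices (12): [0,1], [0,2], [0,3], [0,4], [1,2], [1,4], [1,5], [2,3], [2,5], [3,4], [3,5], [4,5]
  2-simplices (8): [0,1,2], [0,1,4], [0,2,3], [0,3,4], [1,2,5], [1,4,5], [2,3,5], [3,4,5]

so the chain groups are C_0 ≅ Z^6, C_1 ≅ Z^12, C_2 ≅ Z^8.

∂_1: C_1 → C_0 sends each edge [p,q] (with p < q) to q − p. For instance
  ∂[4,5] = [5] − [4].
This gives a 6×12 integer matrix of rank 5; reducing to Smith normal form yields diagonal entries (1,1,1,1,1).

∂_2: C_2 → C_1 maps a triangle to the signed sum of its edges. For instance
  ∂[1,2,5] = [2,5] − [1,5] + [1,2],
  ∂[0,1,4] = [1,4] − [0,4] + [0,1].
This gives a 12×8 integer matrix of rank 7; reducing to Smith normal form yields diagonal entries (1,1,1,1,1,1,1).

Reading off H_k = ker ∂_k / im ∂_{k+1}:

  H_0: rank C_0 − rank ∂_1 = 6 − 5 = 1, and the invariant factors of ∂_1 are all 1, so H_0 ≅ Z.
  H_1: rank ker ∂_1 − rank ∂_2 = (12 − 5) − 7 = 0, and the invariant factors of ∂_2 are all 1, so H_1 ≅ 0.
  H_2: rank ker ∂_2 − rank ∂_3 = (8 − 7) − 0 = 1, and there is no ∂_3, so H_2 ≅ Z.

(K is a triangulation of the 2-sphere S^2.)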